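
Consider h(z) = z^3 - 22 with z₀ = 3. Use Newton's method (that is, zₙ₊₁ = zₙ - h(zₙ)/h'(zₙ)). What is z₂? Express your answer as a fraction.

h'(z) = 3z^2.
h(3) = 5, h'(3) = 27, so z₁ = 3 - 5/27 = 76/27.
h(76/27) = 5950/19683, h'(76/27) = 5776/243, so z₂ = (76/27) - (5950/19683)/(5776/243) = 655489/233928.

655489/233928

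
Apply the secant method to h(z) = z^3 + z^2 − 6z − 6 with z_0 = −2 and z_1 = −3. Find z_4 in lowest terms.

h(−2) = 2, h(−3) = −6. z_2 = (−3) − (−6)·((−3) − (−2))/((−6) − 2) = −9/4.
h(−3) = −6, h(−9/4) = 75/64. z_3 = (−9/4) − (75/64)·((−9/4) − (−3))/((75/64) − (−6)) = −121/51.
h(−9/4) = 75/64, h(−121/51) = 67550/132651. z_4 = (−121/51) − (67550/132651)·((−121/51) − (−9/4))/((67550/132651) − (75/64)) = −22203/9001.

−22203/9001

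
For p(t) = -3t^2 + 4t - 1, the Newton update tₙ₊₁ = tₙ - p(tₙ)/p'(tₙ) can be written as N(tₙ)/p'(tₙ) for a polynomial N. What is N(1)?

p'(t) = -6t + 4.
N(t) = t·p'(t) - p(t) = t·(-6t + 4) - (-3t^2 + 4t - 1) = -3t^2 + 1.
N(1) = -2.

-2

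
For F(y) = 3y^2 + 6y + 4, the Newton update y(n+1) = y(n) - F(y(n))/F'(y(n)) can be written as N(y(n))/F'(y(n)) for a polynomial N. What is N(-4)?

F'(y) = 6y + 6.
N(y) = y·F'(y) - F(y) = y·(6y + 6) - (3y^2 + 6y + 4) = 3y^2 - 4.
N(-4) = 44.

44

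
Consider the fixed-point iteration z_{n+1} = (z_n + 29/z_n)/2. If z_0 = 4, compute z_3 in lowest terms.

z_1 = (4 + 29/4)/2 = 45/8.
z_2 = (45/8 + 29/(45/8))/2 = 3881/720.
z_3 = (3881/720 + 29/(3881/720))/2 = 30095761/5588640.

30095761/5588640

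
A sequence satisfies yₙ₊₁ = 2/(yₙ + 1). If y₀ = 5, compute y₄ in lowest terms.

10/9

y₁ = 2/(5 + 1) = 1/3.
y₂ = 2/(1/3 + 1) = 3/2.
y₃ = 2/(3/2 + 1) = 4/5.
y₄ = 2/(4/5 + 1) = 10/9.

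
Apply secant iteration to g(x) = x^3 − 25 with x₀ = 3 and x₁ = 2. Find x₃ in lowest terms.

g(3) = 2, g(2) = −17. x₂ = 2 − (−17)·(2 − 3)/((−17) − 2) = 55/19.
g(2) = −17, g(55/19) = −5100/6859. x₃ = (55/19) − (−5100/6859)·((55/19) − 2)/((−5100/6859) − (−17)) = 19255/6559.

19255/6559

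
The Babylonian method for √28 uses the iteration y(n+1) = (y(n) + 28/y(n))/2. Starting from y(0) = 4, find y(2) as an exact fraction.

y(1) = (4 + 28/4)/2 = 11/2.
y(2) = (11/2 + 28/(11/2))/2 = 233/44.

233/44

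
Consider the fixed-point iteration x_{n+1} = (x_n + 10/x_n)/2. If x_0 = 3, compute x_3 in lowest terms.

1039681/328776

x_1 = (3 + 10/3)/2 = 19/6.
x_2 = (19/6 + 10/(19/6))/2 = 721/228.
x_3 = (721/228 + 10/(721/228))/2 = 1039681/328776.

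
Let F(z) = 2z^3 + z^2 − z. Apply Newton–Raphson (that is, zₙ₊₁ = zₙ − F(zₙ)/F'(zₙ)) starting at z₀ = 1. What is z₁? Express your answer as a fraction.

F'(z) = 6z^2 + 2z − 1.
F(1) = 2, F'(1) = 7, so z₁ = 1 − 2/7 = 5/7.

5/7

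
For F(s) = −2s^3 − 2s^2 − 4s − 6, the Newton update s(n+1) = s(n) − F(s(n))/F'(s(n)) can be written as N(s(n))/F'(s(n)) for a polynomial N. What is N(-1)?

F'(s) = −6s^2 − 4s − 4.
N(s) = s·F'(s) − F(s) = s·(−6s^2 − 4s − 4) − (−2s^3 − 2s^2 − 4s − 6) = −4s^3 − 2s^2 + 6.
N(-1) = 8.

8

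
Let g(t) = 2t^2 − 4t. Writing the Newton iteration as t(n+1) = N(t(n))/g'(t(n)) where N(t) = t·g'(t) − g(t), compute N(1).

g'(t) = 4t − 4.
N(t) = t·g'(t) − g(t) = t·(4t − 4) − (2t^2 − 4t) = 2t^2.
N(1) = 2.

2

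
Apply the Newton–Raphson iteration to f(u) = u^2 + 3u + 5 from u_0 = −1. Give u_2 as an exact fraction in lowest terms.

−11/5

f'(u) = 2u + 3.
f(−1) = 3, f'(−1) = 1, so u_1 = (−1) − 3/1 = −4.
f(−4) = 9, f'(−4) = −5, so u_2 = (−4) − 9/(−5) = −11/5.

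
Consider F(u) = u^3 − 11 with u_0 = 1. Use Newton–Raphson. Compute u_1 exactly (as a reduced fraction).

F'(u) = 3u^2.
F(1) = −10, F'(1) = 3, so u_1 = 1 − (−10)/3 = 13/3.

13/3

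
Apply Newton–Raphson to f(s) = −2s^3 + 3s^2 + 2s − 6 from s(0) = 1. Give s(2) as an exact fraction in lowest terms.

f'(s) = −6s^2 + 6s + 2.
f(1) = −3, f'(1) = 2, so s(1) = 1 − (−3)/2 = 5/2.
f(5/2) = −27/2, f'(5/2) = −41/2, so s(2) = (5/2) − (−27/2)/(−41/2) = 151/82.

151/82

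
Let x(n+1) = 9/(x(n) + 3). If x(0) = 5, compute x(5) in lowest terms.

90/49

x(1) = 9/(5 + 3) = 9/8.
x(2) = 9/(9/8 + 3) = 24/11.
x(3) = 9/(24/11 + 3) = 33/19.
x(4) = 9/(33/19 + 3) = 19/10.
x(5) = 9/(19/10 + 3) = 90/49.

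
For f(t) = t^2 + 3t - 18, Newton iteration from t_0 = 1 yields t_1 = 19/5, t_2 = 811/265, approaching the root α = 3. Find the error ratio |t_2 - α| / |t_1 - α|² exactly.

5/53

t_1 - α = 19/5 - 3 = 4/5, so |t_1 - α| = 4/5.
t_2 - α = 811/265 - 3 = 16/265, so |t_2 - α| = 16/265.
|t_1 - α|² = 16/25.
Ratio = (16/265) / (16/25) = 5/53.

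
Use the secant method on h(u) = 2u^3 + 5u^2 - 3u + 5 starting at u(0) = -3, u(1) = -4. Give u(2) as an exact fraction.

h(-3) = 5, h(-4) = -31. u(2) = (-4) - (-31)·((-4) - (-3))/((-31) - 5) = -113/36.

-113/36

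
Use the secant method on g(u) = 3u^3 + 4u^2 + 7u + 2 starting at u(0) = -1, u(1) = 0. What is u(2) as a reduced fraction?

g(-1) = -4, g(0) = 2. u(2) = 0 - 2·(0 - (-1))/(2 - (-4)) = -1/3.

-1/3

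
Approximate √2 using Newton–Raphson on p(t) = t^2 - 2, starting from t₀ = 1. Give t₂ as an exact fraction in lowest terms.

17/12

p'(t) = 2t.
p(1) = -1, p'(1) = 2, so t₁ = 1 - (-1)/2 = 3/2.
p(3/2) = 1/4, p'(3/2) = 3, so t₂ = (3/2) - (1/4)/3 = 17/12.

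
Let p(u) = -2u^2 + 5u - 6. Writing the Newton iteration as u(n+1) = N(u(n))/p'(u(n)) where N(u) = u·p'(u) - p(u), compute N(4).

-26

p'(u) = -4u + 5.
N(u) = u·p'(u) - p(u) = u·(-4u + 5) - (-2u^2 + 5u - 6) = -2u^2 + 6.
N(4) = -26.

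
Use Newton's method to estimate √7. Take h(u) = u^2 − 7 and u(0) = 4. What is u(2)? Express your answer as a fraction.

977/368

h'(u) = 2u.
h(4) = 9, h'(4) = 8, so u(1) = 4 − 9/8 = 23/8.
h(23/8) = 81/64, h'(23/8) = 23/4, so u(2) = (23/8) − (81/64)/(23/4) = 977/368.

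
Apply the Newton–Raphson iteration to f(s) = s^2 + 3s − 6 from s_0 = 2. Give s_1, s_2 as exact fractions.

s_1 = 10/7, s_2 = 394/287

f'(s) = 2s + 3.
f(2) = 4, f'(2) = 7, so s_1 = 2 − 4/7 = 10/7.
f(10/7) = 16/49, f'(10/7) = 41/7, so s_2 = (10/7) − (16/49)/(41/7) = 394/287.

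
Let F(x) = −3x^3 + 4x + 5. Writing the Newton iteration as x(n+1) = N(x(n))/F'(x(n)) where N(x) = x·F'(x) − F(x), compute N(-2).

43

F'(x) = −9x^2 + 4.
N(x) = x·F'(x) − F(x) = x·(−9x^2 + 4) − (−3x^3 + 4x + 5) = −6x^3 − 5.
N(-2) = 43.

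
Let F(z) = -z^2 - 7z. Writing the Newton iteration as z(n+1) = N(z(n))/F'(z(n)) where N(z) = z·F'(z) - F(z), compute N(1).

-1

F'(z) = -2z - 7.
N(z) = z·F'(z) - F(z) = z·(-2z - 7) - (-z^2 - 7z) = -z^2.
N(1) = -1.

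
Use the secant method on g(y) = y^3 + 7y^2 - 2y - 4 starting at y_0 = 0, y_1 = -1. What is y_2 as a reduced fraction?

g(0) = -4, g(-1) = 4. y_2 = (-1) - 4·((-1) - 0)/(4 - (-4)) = -1/2.

-1/2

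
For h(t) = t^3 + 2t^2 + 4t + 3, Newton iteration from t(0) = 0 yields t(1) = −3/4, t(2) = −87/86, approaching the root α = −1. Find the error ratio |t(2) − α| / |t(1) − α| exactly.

2/43

t(1) − α = −3/4 − (−1) = −3/4 + 1 = 1/4, so |t(1) − α| = 1/4.
t(2) − α = −87/86 − (−1) = −87/86 + 1 = −1/86, so |t(2) − α| = 1/86.
Ratio = (1/86) / (1/4) = 2/43.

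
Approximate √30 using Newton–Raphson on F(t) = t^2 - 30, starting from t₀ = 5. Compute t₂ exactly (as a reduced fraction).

F'(t) = 2t.
F(5) = -5, F'(5) = 10, so t₁ = 5 - (-5)/10 = 11/2.
F(11/2) = 1/4, F'(11/2) = 11, so t₂ = (11/2) - (1/4)/11 = 241/44.

241/44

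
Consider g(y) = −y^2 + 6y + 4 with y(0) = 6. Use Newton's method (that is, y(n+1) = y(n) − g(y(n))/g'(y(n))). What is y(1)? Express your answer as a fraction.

20/3

g'(y) = −2y + 6.
g(6) = 4, g'(6) = −6, so y(1) = 6 − 4/(−6) = 20/3.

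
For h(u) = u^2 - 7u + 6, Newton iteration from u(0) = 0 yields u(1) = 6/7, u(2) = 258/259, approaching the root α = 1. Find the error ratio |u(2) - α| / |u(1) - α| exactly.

1/37

u(1) - α = 6/7 - 1 = -1/7, so |u(1) - α| = 1/7.
u(2) - α = 258/259 - 1 = -1/259, so |u(2) - α| = 1/259.
Ratio = (1/259) / (1/7) = 1/37.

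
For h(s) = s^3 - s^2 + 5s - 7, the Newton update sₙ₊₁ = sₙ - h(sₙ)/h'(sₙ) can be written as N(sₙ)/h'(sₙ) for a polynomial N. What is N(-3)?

-56

h'(s) = 3s^2 - 2s + 5.
N(s) = s·h'(s) - h(s) = s·(3s^2 - 2s + 5) - (s^3 - s^2 + 5s - 7) = 2s^3 - s^2 + 7.
N(-3) = -56.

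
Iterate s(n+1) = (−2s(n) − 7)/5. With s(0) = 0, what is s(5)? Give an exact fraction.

−3157/3125

s(1) = (−2·0 − 7)/5 = −7/5.
s(2) = (−2·(−7/5) − 7)/5 = −21/25.
s(3) = (−2·(−21/25) − 7)/5 = −133/125.
s(4) = (−2·(−133/125) − 7)/5 = −609/625.
s(5) = (−2·(−609/625) − 7)/5 = −3157/3125.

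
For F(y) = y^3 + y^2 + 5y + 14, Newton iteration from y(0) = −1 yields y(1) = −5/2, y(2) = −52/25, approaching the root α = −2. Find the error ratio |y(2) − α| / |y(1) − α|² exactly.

8/25

y(1) − α = −5/2 − (−2) = −5/2 + 2 = −1/2, so |y(1) − α| = 1/2.
y(2) − α = −52/25 − (−2) = −52/25 + 2 = −2/25, so |y(2) − α| = 2/25.
|y(1) − α|² = 1/4.
Ratio = (2/25) / (1/4) = 8/25.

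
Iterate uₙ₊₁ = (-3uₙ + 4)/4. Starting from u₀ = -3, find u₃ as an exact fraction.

u₁ = (-3·(-3) + 4)/4 = 13/4.
u₂ = (-3·(13/4) + 4)/4 = -23/16.
u₃ = (-3·(-23/16) + 4)/4 = 133/64.

133/64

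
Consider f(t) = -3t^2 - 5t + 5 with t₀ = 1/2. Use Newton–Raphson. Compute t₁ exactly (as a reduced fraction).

f'(t) = -6t - 5.
f(1/2) = 7/4, f'(1/2) = -8, so t₁ = (1/2) - (7/4)/(-8) = 23/32.

23/32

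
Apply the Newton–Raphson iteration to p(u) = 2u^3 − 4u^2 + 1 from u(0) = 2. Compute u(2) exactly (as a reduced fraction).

p'(u) = 6u^2 − 8u.
p(2) = 1, p'(2) = 8, so u(1) = 2 − 1/8 = 15/8.
p(15/8) = 31/256, p'(15/8) = 195/32, so u(2) = (15/8) − (31/256)/(195/32) = 1447/780.

1447/780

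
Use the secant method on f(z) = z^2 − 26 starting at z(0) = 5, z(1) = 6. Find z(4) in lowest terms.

f(5) = −1, f(6) = 10. z(2) = 6 − 10·(6 − 5)/(10 − (−1)) = 56/11.
f(6) = 10, f(56/11) = −10/121. z(3) = (56/11) − (−10/121)·((56/11) − 6)/((−10/121) − 10) = 311/61.
f(56/11) = −10/121, f(311/61) = −25/3721. z(4) = (311/61) − (−25/3721)·((311/61) − (56/11))/((−25/3721) − (−10/121)) = 34862/6837.

34862/6837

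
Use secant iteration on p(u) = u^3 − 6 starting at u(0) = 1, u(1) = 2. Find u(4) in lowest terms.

p(1) = −5, p(2) = 2. u(2) = 2 − 2·(2 − 1)/(2 − (−5)) = 12/7.
p(2) = 2, p(12/7) = −330/343. u(3) = (12/7) − (−330/343)·((12/7) − 2)/((−330/343) − 2) = 459/254.
p(12/7) = −330/343, p(459/254) = −1619805/16387064. u(4) = (459/254) − (−1619805/16387064)·((459/254) − (12/7))/((−1619805/16387064) − (−330/343)) = 17817764/9802299.

17817764/9802299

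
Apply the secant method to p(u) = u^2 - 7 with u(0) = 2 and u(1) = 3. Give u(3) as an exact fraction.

37/14

p(2) = -3, p(3) = 2. u(2) = 3 - 2·(3 - 2)/(2 - (-3)) = 13/5.
p(3) = 2, p(13/5) = -6/25. u(3) = (13/5) - (-6/25)·((13/5) - 3)/((-6/25) - 2) = 37/14.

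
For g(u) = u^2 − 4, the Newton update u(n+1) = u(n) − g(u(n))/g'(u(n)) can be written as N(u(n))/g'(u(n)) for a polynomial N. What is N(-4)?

g'(u) = 2u.
N(u) = u·g'(u) − g(u) = u·(2u) − (u^2 − 4) = u^2 + 4.
N(-4) = 20.

20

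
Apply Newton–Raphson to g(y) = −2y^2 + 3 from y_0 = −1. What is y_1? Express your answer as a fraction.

−5/4

g'(y) = −4y.
g(−1) = 1, g'(−1) = 4, so y_1 = (−1) − 1/4 = −5/4.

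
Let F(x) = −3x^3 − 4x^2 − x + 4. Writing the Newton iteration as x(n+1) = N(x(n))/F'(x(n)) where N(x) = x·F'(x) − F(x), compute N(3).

F'(x) = −9x^2 − 8x − 1.
N(x) = x·F'(x) − F(x) = x·(−9x^2 − 8x − 1) − (−3x^3 − 4x^2 − x + 4) = −6x^3 − 4x^2 − 4.
N(3) = −202.

−202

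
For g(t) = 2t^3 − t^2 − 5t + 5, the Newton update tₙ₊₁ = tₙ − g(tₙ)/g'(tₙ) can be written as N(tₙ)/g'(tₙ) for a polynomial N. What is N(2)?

23

g'(t) = 6t^2 − 2t − 5.
N(t) = t·g'(t) − g(t) = t·(6t^2 − 2t − 5) − (2t^3 − t^2 − 5t + 5) = 4t^3 − t^2 − 5.
N(2) = 23.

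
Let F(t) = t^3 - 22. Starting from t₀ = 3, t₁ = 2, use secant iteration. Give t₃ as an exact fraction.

F(3) = 5, F(2) = -14. t₂ = 2 - (-14)·(2 - 3)/((-14) - 5) = 52/19.
F(2) = -14, F(52/19) = -10290/6859. t₃ = (52/19) - (-10290/6859)·((52/19) - 2)/((-10290/6859) - (-14)) = 8651/3062.

8651/3062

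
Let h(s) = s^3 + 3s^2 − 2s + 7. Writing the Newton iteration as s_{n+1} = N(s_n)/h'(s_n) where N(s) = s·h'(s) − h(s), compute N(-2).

−11

h'(s) = 3s^2 + 6s − 2.
N(s) = s·h'(s) − h(s) = s·(3s^2 + 6s − 2) − (s^3 + 3s^2 − 2s + 7) = 2s^3 + 3s^2 − 7.
N(-2) = −11.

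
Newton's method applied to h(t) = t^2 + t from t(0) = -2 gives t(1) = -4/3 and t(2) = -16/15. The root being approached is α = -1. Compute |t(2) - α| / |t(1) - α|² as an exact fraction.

t(1) - α = -4/3 - (-1) = -4/3 + 1 = -1/3, so |t(1) - α| = 1/3.
t(2) - α = -16/15 - (-1) = -16/15 + 1 = -1/15, so |t(2) - α| = 1/15.
|t(1) - α|² = 1/9.
Ratio = (1/15) / (1/9) = 3/5.

3/5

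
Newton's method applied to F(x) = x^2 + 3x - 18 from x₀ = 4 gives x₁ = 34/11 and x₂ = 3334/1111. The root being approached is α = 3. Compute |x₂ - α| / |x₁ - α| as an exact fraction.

x₁ - α = 34/11 - 3 = 1/11, so |x₁ - α| = 1/11.
x₂ - α = 3334/1111 - 3 = 1/1111, so |x₂ - α| = 1/1111.
Ratio = (1/1111) / (1/11) = 1/101.

1/101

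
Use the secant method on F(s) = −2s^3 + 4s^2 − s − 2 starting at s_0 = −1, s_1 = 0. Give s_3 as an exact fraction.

−98/113

F(−1) = 5, F(0) = −2. s_2 = 0 − (−2)·(0 − (−1))/((−2) − 5) = −2/7.
F(0) = −2, F(−2/7) = −460/343. s_3 = (−2/7) − (−460/343)·((−2/7) − 0)/((−460/343) − (−2)) = −98/113.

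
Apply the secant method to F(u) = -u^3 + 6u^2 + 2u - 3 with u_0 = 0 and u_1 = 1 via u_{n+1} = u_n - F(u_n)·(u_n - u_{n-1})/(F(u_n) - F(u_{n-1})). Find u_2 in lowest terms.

F(0) = -3, F(1) = 4. u_2 = 1 - 4·(1 - 0)/(4 - (-3)) = 3/7.

3/7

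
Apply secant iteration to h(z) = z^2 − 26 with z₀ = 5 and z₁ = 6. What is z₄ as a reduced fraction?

34862/6837

h(5) = −1, h(6) = 10. z₂ = 6 − 10·(6 − 5)/(10 − (−1)) = 56/11.
h(6) = 10, h(56/11) = −10/121. z₃ = (56/11) − (−10/121)·((56/11) − 6)/((−10/121) − 10) = 311/61.
h(56/11) = −10/121, h(311/61) = −25/3721. z₄ = (311/61) − (−25/3721)·((311/61) − (56/11))/((−25/3721) − (−10/121)) = 34862/6837.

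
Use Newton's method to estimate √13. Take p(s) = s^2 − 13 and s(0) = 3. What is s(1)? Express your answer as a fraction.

p'(s) = 2s.
p(3) = −4, p'(3) = 6, so s(1) = 3 − (−4)/6 = 11/3.

11/3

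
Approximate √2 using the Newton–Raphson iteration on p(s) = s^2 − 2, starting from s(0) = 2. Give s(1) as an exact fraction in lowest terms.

p'(s) = 2s.
p(2) = 2, p'(2) = 4, so s(1) = 2 − 2/4 = 3/2.

3/2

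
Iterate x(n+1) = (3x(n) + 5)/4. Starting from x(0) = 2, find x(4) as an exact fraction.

1037/256

x(1) = (3·2 + 5)/4 = 11/4.
x(2) = (3·(11/4) + 5)/4 = 53/16.
x(3) = (3·(53/16) + 5)/4 = 239/64.
x(4) = (3·(239/64) + 5)/4 = 1037/256.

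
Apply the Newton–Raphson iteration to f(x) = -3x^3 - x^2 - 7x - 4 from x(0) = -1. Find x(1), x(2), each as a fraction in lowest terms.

f'(x) = -9x^2 - 2x - 7.
f(-1) = 5, f'(-1) = -14, so x(1) = (-1) - 5/(-14) = -9/14.
f(-9/14) = 2425/2744, f'(-9/14) = -1849/196, so x(2) = (-9/14) - (2425/2744)/(-1849/196) = -7108/12943.

x(1) = -9/14, x(2) = -7108/12943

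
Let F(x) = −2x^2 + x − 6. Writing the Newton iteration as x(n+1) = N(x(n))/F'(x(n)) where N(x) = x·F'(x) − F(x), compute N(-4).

F'(x) = −4x + 1.
N(x) = x·F'(x) − F(x) = x·(−4x + 1) − (−2x^2 + x − 6) = −2x^2 + 6.
N(-4) = −26.

−26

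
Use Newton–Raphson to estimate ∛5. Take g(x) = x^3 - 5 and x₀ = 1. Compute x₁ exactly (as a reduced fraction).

g'(x) = 3x^2.
g(1) = -4, g'(1) = 3, so x₁ = 1 - (-4)/3 = 7/3.

7/3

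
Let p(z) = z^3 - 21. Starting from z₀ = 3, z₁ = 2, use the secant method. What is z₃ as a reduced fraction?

16659/5983

p(3) = 6, p(2) = -13. z₂ = 2 - (-13)·(2 - 3)/((-13) - 6) = 51/19.
p(2) = -13, p(51/19) = -11388/6859. z₃ = (51/19) - (-11388/6859)·((51/19) - 2)/((-11388/6859) - (-13)) = 16659/5983.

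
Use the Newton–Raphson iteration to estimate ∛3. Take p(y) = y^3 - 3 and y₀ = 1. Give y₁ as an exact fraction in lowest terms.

5/3

p'(y) = 3y^2.
p(1) = -2, p'(1) = 3, so y₁ = 1 - (-2)/3 = 5/3.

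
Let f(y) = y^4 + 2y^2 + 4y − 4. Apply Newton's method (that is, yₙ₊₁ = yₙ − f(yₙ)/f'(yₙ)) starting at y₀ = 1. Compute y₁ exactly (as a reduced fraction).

f'(y) = 4y^3 + 4y + 4.
f(1) = 3, f'(1) = 12, so y₁ = 1 − 3/12 = 3/4.

3/4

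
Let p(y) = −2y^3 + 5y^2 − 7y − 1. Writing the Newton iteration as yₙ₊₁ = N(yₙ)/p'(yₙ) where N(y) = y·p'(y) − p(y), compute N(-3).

p'(y) = −6y^2 + 10y − 7.
N(y) = y·p'(y) − p(y) = y·(−6y^2 + 10y − 7) − (−2y^3 + 5y^2 − 7y − 1) = −4y^3 + 5y^2 + 1.
N(-3) = 154.

154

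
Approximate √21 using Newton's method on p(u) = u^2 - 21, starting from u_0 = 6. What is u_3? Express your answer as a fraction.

970993/211888

p'(u) = 2u.
p(6) = 15, p'(6) = 12, so u_1 = 6 - 15/12 = 19/4.
p(19/4) = 25/16, p'(19/4) = 19/2, so u_2 = (19/4) - (25/16)/(19/2) = 697/152.
p(697/152) = 625/23104, p'(697/152) = 697/76, so u_3 = (697/152) - (625/23104)/(697/76) = 970993/211888.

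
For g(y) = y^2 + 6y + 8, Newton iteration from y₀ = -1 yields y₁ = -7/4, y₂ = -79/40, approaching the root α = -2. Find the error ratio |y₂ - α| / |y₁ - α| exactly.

1/10

y₁ - α = -7/4 - (-2) = -7/4 + 2 = 1/4, so |y₁ - α| = 1/4.
y₂ - α = -79/40 - (-2) = -79/40 + 2 = 1/40, so |y₂ - α| = 1/40.
Ratio = (1/40) / (1/4) = 1/10.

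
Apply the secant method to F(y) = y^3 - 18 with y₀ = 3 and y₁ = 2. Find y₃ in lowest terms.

F(3) = 9, F(2) = -10. y₂ = 2 - (-10)·(2 - 3)/((-10) - 9) = 48/19.
F(2) = -10, F(48/19) = -12870/6859. y₃ = (48/19) - (-12870/6859)·((48/19) - 2)/((-12870/6859) - (-10)) = 7377/2786.

7377/2786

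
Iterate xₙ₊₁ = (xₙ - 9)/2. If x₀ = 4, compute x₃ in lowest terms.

-59/8

x₁ = (4 - 9)/2 = -5/2.
x₂ = ((-5/2) - 9)/2 = -23/4.
x₃ = ((-23/4) - 9)/2 = -59/8.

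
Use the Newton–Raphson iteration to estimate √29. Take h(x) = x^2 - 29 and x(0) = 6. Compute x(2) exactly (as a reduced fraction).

h'(x) = 2x.
h(6) = 7, h'(6) = 12, so x(1) = 6 - 7/12 = 65/12.
h(65/12) = 49/144, h'(65/12) = 65/6, so x(2) = (65/12) - (49/144)/(65/6) = 8401/1560.

8401/1560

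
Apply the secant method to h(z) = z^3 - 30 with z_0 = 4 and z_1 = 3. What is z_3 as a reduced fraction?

39340/12657

h(4) = 34, h(3) = -3. z_2 = 3 - (-3)·(3 - 4)/((-3) - 34) = 114/37.
h(3) = -3, h(114/37) = -38046/50653. z_3 = (114/37) - (-38046/50653)·((114/37) - 3)/((-38046/50653) - (-3)) = 39340/12657.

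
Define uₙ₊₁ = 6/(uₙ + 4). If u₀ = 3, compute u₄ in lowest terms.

u₁ = 6/(3 + 4) = 6/7.
u₂ = 6/(6/7 + 4) = 21/17.
u₃ = 6/(21/17 + 4) = 102/89.
u₄ = 6/(102/89 + 4) = 267/229.

267/229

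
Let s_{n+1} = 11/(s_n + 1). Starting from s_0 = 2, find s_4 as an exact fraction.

517/201

s_1 = 11/(2 + 1) = 11/3.
s_2 = 11/(11/3 + 1) = 33/14.
s_3 = 11/(33/14 + 1) = 154/47.
s_4 = 11/(154/47 + 1) = 517/201.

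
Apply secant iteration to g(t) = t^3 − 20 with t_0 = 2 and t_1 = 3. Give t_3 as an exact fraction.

23270/8599

g(2) = −12, g(3) = 7. t_2 = 3 − 7·(3 − 2)/(7 − (−12)) = 50/19.
g(3) = 7, g(50/19) = −12180/6859. t_3 = (50/19) − (−12180/6859)·((50/19) − 3)/((−12180/6859) − 7) = 23270/8599.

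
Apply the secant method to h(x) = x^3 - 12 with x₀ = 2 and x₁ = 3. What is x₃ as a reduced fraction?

5602/2469

h(2) = -4, h(3) = 15. x₂ = 3 - 15·(3 - 2)/(15 - (-4)) = 42/19.
h(3) = 15, h(42/19) = -8220/6859. x₃ = (42/19) - (-8220/6859)·((42/19) - 3)/((-8220/6859) - 15) = 5602/2469.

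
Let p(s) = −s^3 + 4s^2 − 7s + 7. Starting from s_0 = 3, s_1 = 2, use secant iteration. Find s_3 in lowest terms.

p(3) = −5, p(2) = 1. s_2 = 2 − 1·(2 − 3)/(1 − (−5)) = 13/6.
p(2) = 1, p(13/6) = 95/216. s_3 = (13/6) − (95/216)·((13/6) − 2)/((95/216) − 1) = 278/121.

278/121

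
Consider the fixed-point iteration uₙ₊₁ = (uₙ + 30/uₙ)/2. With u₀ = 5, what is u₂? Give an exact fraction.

241/44

u₁ = (5 + 30/5)/2 = 11/2.
u₂ = (11/2 + 30/(11/2))/2 = 241/44.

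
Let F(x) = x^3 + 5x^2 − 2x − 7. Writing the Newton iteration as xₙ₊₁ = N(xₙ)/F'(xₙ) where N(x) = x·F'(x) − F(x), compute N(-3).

F'(x) = 3x^2 + 10x − 2.
N(x) = x·F'(x) − F(x) = x·(3x^2 + 10x − 2) − (x^3 + 5x^2 − 2x − 7) = 2x^3 + 5x^2 + 7.
N(-3) = −2.

−2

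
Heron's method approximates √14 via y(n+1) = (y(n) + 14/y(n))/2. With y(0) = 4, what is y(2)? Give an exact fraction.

449/120

y(1) = (4 + 14/4)/2 = 15/4.
y(2) = (15/4 + 14/(15/4))/2 = 449/120.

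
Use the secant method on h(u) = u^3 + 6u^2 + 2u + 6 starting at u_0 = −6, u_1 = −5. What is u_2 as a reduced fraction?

−52/9

h(−6) = −6, h(−5) = 21. u_2 = (−5) − 21·((−5) − (−6))/(21 − (−6)) = −52/9.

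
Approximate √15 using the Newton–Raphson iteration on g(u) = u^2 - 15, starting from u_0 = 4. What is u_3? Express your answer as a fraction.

7380481/1905632

g'(u) = 2u.
g(4) = 1, g'(4) = 8, so u_1 = 4 - 1/8 = 31/8.
g(31/8) = 1/64, g'(31/8) = 31/4, so u_2 = (31/8) - (1/64)/(31/4) = 1921/496.
g(1921/496) = 1/246016, g'(1921/496) = 1921/248, so u_3 = (1921/496) - (1/246016)/(1921/248) = 7380481/1905632.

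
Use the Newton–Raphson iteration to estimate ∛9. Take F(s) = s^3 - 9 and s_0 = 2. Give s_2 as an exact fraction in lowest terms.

F'(s) = 3s^2.
F(2) = -1, F'(2) = 12, so s_1 = 2 - (-1)/12 = 25/12.
F(25/12) = 73/1728, F'(25/12) = 625/48, so s_2 = (25/12) - (73/1728)/(625/48) = 23401/11250.

23401/11250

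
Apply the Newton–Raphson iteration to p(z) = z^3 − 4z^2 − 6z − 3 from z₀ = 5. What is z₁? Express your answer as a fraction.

p'(z) = 3z^2 − 8z − 6.
p(5) = −8, p'(5) = 29, so z₁ = 5 − (−8)/29 = 153/29.

153/29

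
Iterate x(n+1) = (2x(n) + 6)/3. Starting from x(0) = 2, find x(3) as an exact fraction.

x(1) = (2·2 + 6)/3 = 10/3.
x(2) = (2·(10/3) + 6)/3 = 38/9.
x(3) = (2·(38/9) + 6)/3 = 130/27.

130/27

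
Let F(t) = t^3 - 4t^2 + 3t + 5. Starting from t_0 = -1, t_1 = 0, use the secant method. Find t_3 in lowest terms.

-320/377

F(-1) = -3, F(0) = 5. t_2 = 0 - 5·(0 - (-1))/(5 - (-3)) = -5/8.
F(0) = 5, F(-5/8) = 675/512. t_3 = (-5/8) - (675/512)·((-5/8) - 0)/((675/512) - 5) = -320/377.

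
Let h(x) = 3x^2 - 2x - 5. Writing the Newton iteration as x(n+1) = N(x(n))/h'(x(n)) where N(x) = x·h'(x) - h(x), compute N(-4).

53

h'(x) = 6x - 2.
N(x) = x·h'(x) - h(x) = x·(6x - 2) - (3x^2 - 2x - 5) = 3x^2 + 5.
N(-4) = 53.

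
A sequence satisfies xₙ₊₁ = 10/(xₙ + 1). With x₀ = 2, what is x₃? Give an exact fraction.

x₁ = 10/(2 + 1) = 10/3.
x₂ = 10/(10/3 + 1) = 30/13.
x₃ = 10/(30/13 + 1) = 130/43.

130/43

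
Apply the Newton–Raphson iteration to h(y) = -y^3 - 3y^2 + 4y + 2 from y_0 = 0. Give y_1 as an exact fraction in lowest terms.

h'(y) = -3y^2 - 6y + 4.
h(0) = 2, h'(0) = 4, so y_1 = 0 - 2/4 = -1/2.

-1/2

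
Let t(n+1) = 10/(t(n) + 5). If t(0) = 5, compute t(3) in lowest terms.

3/2

t(1) = 10/(5 + 5) = 1.
t(2) = 10/(1 + 5) = 5/3.
t(3) = 10/(5/3 + 5) = 3/2.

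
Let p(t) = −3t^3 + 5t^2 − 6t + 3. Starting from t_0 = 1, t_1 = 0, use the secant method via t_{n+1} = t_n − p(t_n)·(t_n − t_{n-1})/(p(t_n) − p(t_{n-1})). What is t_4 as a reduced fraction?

6432/8429

p(1) = −1, p(0) = 3. t_2 = 0 − 3·(0 − 1)/(3 − (−1)) = 3/4.
p(0) = 3, p(3/4) = 3/64. t_3 = (3/4) − (3/64)·((3/4) − 0)/((3/64) − 3) = 16/21.
p(3/4) = 3/64, p(16/21) = 13/3087. t_4 = (16/21) − (13/3087)·((16/21) − (3/4))/((13/3087) − (3/64)) = 6432/8429.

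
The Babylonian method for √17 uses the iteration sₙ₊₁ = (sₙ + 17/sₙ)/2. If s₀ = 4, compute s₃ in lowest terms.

9478657/2298912

s₁ = (4 + 17/4)/2 = 33/8.
s₂ = (33/8 + 17/(33/8))/2 = 2177/528.
s₃ = (2177/528 + 17/(2177/528))/2 = 9478657/2298912.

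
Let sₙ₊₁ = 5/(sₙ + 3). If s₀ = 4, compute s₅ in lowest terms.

2345/1972

s₁ = 5/(4 + 3) = 5/7.
s₂ = 5/(5/7 + 3) = 35/26.
s₃ = 5/(35/26 + 3) = 130/113.
s₄ = 5/(130/113 + 3) = 565/469.
s₅ = 5/(565/469 + 3) = 2345/1972.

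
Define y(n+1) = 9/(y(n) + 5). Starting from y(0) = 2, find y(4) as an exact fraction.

y(1) = 9/(2 + 5) = 9/7.
y(2) = 9/(9/7 + 5) = 63/44.
y(3) = 9/(63/44 + 5) = 396/283.
y(4) = 9/(396/283 + 5) = 2547/1811.

2547/1811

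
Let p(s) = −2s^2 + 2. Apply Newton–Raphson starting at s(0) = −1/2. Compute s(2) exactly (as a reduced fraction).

−41/40

p'(s) = −4s.
p(−1/2) = 3/2, p'(−1/2) = 2, so s(1) = (−1/2) − (3/2)/2 = −5/4.
p(−5/4) = −9/8, p'(−5/4) = 5, so s(2) = (−5/4) − (−9/8)/5 = −41/40.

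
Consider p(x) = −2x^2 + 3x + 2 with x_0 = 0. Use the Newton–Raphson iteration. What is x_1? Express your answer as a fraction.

−2/3

p'(x) = −4x + 3.
p(0) = 2, p'(0) = 3, so x_1 = 0 − 2/3 = −2/3.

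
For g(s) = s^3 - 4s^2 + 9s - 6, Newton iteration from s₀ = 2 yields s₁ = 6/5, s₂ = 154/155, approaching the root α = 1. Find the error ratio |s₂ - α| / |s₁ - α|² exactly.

s₁ - α = 6/5 - 1 = 1/5, so |s₁ - α| = 1/5.
s₂ - α = 154/155 - 1 = -1/155, so |s₂ - α| = 1/155.
|s₁ - α|² = 1/25.
Ratio = (1/155) / (1/25) = 5/31.

5/31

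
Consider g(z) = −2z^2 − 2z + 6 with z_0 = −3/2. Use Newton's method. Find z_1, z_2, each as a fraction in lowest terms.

z_1 = −21/8, z_2 = −633/272

g'(z) = −4z − 2.
g(−3/2) = 9/2, g'(−3/2) = 4, so z_1 = (−3/2) − (9/2)/4 = −21/8.
g(−21/8) = −81/32, g'(−21/8) = 17/2, so z_2 = (−21/8) − (−81/32)/(17/2) = −633/272.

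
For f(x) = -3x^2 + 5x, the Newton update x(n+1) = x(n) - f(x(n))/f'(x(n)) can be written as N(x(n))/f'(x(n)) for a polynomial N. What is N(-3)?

-27

f'(x) = -6x + 5.
N(x) = x·f'(x) - f(x) = x·(-6x + 5) - (-3x^2 + 5x) = -3x^2.
N(-3) = -27.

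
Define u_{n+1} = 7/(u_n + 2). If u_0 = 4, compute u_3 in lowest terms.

u_1 = 7/(4 + 2) = 7/6.
u_2 = 7/(7/6 + 2) = 42/19.
u_3 = 7/(42/19 + 2) = 133/80.

133/80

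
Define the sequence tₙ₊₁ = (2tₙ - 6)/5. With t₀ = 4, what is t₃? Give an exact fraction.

-202/125

t₁ = (2·4 - 6)/5 = 2/5.
t₂ = (2·(2/5) - 6)/5 = -26/25.
t₃ = (2·(-26/25) - 6)/5 = -202/125.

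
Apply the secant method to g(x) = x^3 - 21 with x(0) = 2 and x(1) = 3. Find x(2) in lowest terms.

51/19

g(2) = -13, g(3) = 6. x(2) = 3 - 6·(3 - 2)/(6 - (-13)) = 51/19.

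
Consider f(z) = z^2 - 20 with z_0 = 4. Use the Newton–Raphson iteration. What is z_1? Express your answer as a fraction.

9/2

f'(z) = 2z.
f(4) = -4, f'(4) = 8, so z_1 = 4 - (-4)/8 = 9/2.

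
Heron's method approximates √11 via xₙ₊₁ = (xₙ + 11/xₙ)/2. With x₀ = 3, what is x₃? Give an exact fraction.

x₁ = (3 + 11/3)/2 = 10/3.
x₂ = (10/3 + 11/(10/3))/2 = 199/60.
x₃ = (199/60 + 11/(199/60))/2 = 79201/23880.

79201/23880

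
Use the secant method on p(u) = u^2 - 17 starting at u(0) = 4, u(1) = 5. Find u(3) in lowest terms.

p(4) = -1, p(5) = 8. u(2) = 5 - 8·(5 - 4)/(8 - (-1)) = 37/9.
p(5) = 8, p(37/9) = -8/81. u(3) = (37/9) - (-8/81)·((37/9) - 5)/((-8/81) - 8) = 169/41.

169/41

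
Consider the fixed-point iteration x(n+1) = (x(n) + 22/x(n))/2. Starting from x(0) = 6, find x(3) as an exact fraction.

5330977/1136568

x(1) = (6 + 22/6)/2 = 29/6.
x(2) = (29/6 + 22/(29/6))/2 = 1633/348.
x(3) = (1633/348 + 22/(1633/348))/2 = 5330977/1136568.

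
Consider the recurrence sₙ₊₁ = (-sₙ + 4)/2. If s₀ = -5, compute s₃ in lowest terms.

17/8

s₁ = (-(-5) + 4)/2 = 9/2.
s₂ = (-(9/2) + 4)/2 = -1/4.
s₃ = (-(-1/4) + 4)/2 = 17/8.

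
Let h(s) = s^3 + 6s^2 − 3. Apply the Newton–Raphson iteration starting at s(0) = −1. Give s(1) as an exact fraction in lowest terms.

−7/9

h'(s) = 3s^2 + 12s.
h(−1) = 2, h'(−1) = −9, so s(1) = (−1) − 2/(−9) = −7/9.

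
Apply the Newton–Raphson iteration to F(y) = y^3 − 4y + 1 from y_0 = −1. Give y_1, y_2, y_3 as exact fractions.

y_1 = 3, y_2 = 53/23, y_3 = 285587/145153

F'(y) = 3y^2 − 4.
F(−1) = 4, F'(−1) = −1, so y_1 = (−1) − 4/(−1) = 3.
F(3) = 16, F'(3) = 23, so y_2 = 3 − 16/23 = 53/23.
F(53/23) = 48896/12167, F'(53/23) = 6311/529, so y_3 = (53/23) − (48896/12167)/(6311/529) = 285587/145153.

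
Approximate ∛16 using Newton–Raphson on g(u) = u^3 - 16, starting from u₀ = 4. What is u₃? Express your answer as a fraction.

250232/99225

g'(u) = 3u^2.
g(4) = 48, g'(4) = 48, so u₁ = 4 - 48/48 = 3.
g(3) = 11, g'(3) = 27, so u₂ = 3 - 11/27 = 70/27.
g(70/27) = 28072/19683, g'(70/27) = 4900/243, so u₃ = (70/27) - (28072/19683)/(4900/243) = 250232/99225.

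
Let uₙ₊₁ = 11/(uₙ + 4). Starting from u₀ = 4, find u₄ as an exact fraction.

2860/1513

u₁ = 11/(4 + 4) = 11/8.
u₂ = 11/(11/8 + 4) = 88/43.
u₃ = 11/(88/43 + 4) = 473/260.
u₄ = 11/(473/260 + 4) = 2860/1513.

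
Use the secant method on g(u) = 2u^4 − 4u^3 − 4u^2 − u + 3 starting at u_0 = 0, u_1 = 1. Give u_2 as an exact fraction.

3/7

g(0) = 3, g(1) = −4. u_2 = 1 − (−4)·(1 − 0)/((−4) − 3) = 3/7.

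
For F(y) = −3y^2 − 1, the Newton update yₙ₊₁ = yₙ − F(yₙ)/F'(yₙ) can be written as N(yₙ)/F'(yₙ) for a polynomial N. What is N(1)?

−2

F'(y) = −6y.
N(y) = y·F'(y) − F(y) = y·(−6y) − (−3y^2 − 1) = −3y^2 + 1.
N(1) = −2.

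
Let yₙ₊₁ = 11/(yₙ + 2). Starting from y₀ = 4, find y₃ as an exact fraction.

y₁ = 11/(4 + 2) = 11/6.
y₂ = 11/(11/6 + 2) = 66/23.
y₃ = 11/(66/23 + 2) = 253/112.

253/112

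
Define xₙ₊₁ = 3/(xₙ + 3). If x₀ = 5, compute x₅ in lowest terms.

132/167

x₁ = 3/(5 + 3) = 3/8.
x₂ = 3/(3/8 + 3) = 8/9.
x₃ = 3/(8/9 + 3) = 27/35.
x₄ = 3/(27/35 + 3) = 35/44.
x₅ = 3/(35/44 + 3) = 132/167.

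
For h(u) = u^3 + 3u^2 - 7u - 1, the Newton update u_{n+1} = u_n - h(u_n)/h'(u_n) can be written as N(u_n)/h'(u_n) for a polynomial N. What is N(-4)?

-79

h'(u) = 3u^2 + 6u - 7.
N(u) = u·h'(u) - h(u) = u·(3u^2 + 6u - 7) - (u^3 + 3u^2 - 7u - 1) = 2u^3 + 3u^2 + 1.
N(-4) = -79.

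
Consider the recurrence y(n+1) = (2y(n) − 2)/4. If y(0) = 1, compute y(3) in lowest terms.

−3/4

y(1) = (2·1 − 2)/4 = 0.
y(2) = (2·0 − 2)/4 = −1/2.
y(3) = (2·(−1/2) − 2)/4 = −3/4.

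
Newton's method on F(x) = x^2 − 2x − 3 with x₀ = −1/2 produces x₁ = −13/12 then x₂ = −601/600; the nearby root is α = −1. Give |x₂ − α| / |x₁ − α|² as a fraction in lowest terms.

6/25

x₁ − α = −13/12 − (−1) = −13/12 + 1 = −1/12, so |x₁ − α| = 1/12.
x₂ − α = −601/600 − (−1) = −601/600 + 1 = −1/600, so |x₂ − α| = 1/600.
|x₁ − α|² = 1/144.
Ratio = (1/600) / (1/144) = 6/25.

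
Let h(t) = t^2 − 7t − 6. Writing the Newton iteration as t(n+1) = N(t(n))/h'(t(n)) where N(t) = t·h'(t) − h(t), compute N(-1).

7

h'(t) = 2t − 7.
N(t) = t·h'(t) − h(t) = t·(2t − 7) − (t^2 − 7t − 6) = t^2 + 6.
N(-1) = 7.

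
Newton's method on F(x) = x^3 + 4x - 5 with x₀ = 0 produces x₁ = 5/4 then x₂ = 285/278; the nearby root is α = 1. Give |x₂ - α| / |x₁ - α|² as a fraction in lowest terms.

56/139

x₁ - α = 5/4 - 1 = 1/4, so |x₁ - α| = 1/4.
x₂ - α = 285/278 - 1 = 7/278, so |x₂ - α| = 7/278.
|x₁ - α|² = 1/16.
Ratio = (7/278) / (1/16) = 56/139.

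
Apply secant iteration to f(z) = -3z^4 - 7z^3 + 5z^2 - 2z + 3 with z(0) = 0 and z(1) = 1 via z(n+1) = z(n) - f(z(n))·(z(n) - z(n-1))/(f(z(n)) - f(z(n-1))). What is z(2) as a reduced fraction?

3/7

f(0) = 3, f(1) = -4. z(2) = 1 - (-4)·(1 - 0)/((-4) - 3) = 3/7.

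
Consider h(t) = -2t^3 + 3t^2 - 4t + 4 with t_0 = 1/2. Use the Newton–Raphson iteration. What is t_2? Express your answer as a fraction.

43/34

h'(t) = -6t^2 + 6t - 4.
h(1/2) = 5/2, h'(1/2) = -5/2, so t_1 = (1/2) - (5/2)/(-5/2) = 3/2.
h(3/2) = -2, h'(3/2) = -17/2, so t_2 = (3/2) - (-2)/(-17/2) = 43/34.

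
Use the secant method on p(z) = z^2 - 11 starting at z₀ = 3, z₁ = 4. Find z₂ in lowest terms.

23/7

p(3) = -2, p(4) = 5. z₂ = 4 - 5·(4 - 3)/(5 - (-2)) = 23/7.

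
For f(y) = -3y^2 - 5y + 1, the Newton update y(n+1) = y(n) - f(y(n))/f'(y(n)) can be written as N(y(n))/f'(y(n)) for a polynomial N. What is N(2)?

-13

f'(y) = -6y - 5.
N(y) = y·f'(y) - f(y) = y·(-6y - 5) - (-3y^2 - 5y + 1) = -3y^2 - 1.
N(2) = -13.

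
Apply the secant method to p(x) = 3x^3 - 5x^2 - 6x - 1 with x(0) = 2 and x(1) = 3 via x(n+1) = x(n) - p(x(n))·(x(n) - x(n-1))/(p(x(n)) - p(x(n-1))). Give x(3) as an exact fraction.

p(2) = -9, p(3) = 17. x(2) = 3 - 17·(3 - 2)/(17 - (-9)) = 61/26.
p(3) = 17, p(61/26) = -67779/17576. x(3) = (61/26) - (-67779/17576)·((61/26) - 3)/((-67779/17576) - 17) = 53197/21563.

53197/21563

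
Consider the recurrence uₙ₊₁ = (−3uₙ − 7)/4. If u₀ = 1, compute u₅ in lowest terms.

−755/512

u₁ = (−3·1 − 7)/4 = −5/2.
u₂ = (−3·(−5/2) − 7)/4 = 1/8.
u₃ = (−3·(1/8) − 7)/4 = −59/32.
u₄ = (−3·(−59/32) − 7)/4 = −47/128.
u₅ = (−3·(−47/128) − 7)/4 = −755/512.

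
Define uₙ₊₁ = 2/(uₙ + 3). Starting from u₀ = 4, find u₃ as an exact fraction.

u₁ = 2/(4 + 3) = 2/7.
u₂ = 2/(2/7 + 3) = 14/23.
u₃ = 2/(14/23 + 3) = 46/83.

46/83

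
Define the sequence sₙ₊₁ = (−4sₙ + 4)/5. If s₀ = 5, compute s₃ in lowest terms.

s₁ = (−4·5 + 4)/5 = −16/5.
s₂ = (−4·(−16/5) + 4)/5 = 84/25.
s₃ = (−4·(84/25) + 4)/5 = −236/125.

−236/125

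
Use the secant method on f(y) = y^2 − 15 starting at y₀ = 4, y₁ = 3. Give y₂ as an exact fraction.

27/7

f(4) = 1, f(3) = −6. y₂ = 3 − (−6)·(3 − 4)/((−6) − 1) = 27/7.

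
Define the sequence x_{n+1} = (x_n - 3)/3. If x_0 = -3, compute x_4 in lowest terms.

-41/27

x_1 = ((-3) - 3)/3 = -2.
x_2 = ((-2) - 3)/3 = -5/3.
x_3 = ((-5/3) - 3)/3 = -14/9.
x_4 = ((-14/9) - 3)/3 = -41/27.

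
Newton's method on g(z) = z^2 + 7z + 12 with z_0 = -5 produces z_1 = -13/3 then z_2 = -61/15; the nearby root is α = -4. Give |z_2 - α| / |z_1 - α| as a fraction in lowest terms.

1/5

z_1 - α = -13/3 - (-4) = -13/3 + 4 = -1/3, so |z_1 - α| = 1/3.
z_2 - α = -61/15 - (-4) = -61/15 + 4 = -1/15, so |z_2 - α| = 1/15.
Ratio = (1/15) / (1/3) = 1/5.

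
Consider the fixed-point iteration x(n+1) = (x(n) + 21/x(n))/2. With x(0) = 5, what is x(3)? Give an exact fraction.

x(1) = (5 + 21/5)/2 = 23/5.
x(2) = (23/5 + 21/(23/5))/2 = 527/115.
x(3) = (527/115 + 21/(527/115))/2 = 277727/60605.

277727/60605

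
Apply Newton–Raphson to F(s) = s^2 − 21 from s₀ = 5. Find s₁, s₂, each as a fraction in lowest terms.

s₁ = 23/5, s₂ = 527/115

F'(s) = 2s.
F(5) = 4, F'(5) = 10, so s₁ = 5 − 4/10 = 23/5.
F(23/5) = 4/25, F'(23/5) = 46/5, so s₂ = (23/5) − (4/25)/(46/5) = 527/115.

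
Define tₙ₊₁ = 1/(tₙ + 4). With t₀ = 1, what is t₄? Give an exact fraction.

89/377

t₁ = 1/(1 + 4) = 1/5.
t₂ = 1/(1/5 + 4) = 5/21.
t₃ = 1/(5/21 + 4) = 21/89.
t₄ = 1/(21/89 + 4) = 89/377.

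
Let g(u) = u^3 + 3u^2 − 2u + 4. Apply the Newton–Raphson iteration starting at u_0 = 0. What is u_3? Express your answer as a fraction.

g'(u) = 3u^2 + 6u − 2.
g(0) = 4, g'(0) = −2, so u_1 = 0 − 4/(−2) = 2.
g(2) = 20, g'(2) = 22, so u_2 = 2 − 20/22 = 12/11.
g(12/11) = 8900/1331, g'(12/11) = 982/121, so u_3 = (12/11) − (8900/1331)/(982/121) = 1442/5401.

1442/5401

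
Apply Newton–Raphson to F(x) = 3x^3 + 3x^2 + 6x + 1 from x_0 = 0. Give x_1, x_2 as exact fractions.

x_1 = -1/6, x_2 = -34/189

F'(x) = 9x^2 + 6x + 6.
F(0) = 1, F'(0) = 6, so x_1 = 0 - 1/6 = -1/6.
F(-1/6) = 5/72, F'(-1/6) = 21/4, so x_2 = (-1/6) - (5/72)/(21/4) = -34/189.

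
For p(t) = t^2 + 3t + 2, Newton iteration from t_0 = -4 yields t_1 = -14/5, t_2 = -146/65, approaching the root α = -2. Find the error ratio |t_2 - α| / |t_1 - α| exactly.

t_1 - α = -14/5 - (-2) = -14/5 + 2 = -4/5, so |t_1 - α| = 4/5.
t_2 - α = -146/65 - (-2) = -146/65 + 2 = -16/65, so |t_2 - α| = 16/65.
Ratio = (16/65) / (4/5) = 4/13.

4/13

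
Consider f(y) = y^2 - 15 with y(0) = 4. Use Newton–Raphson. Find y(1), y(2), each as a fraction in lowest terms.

y(1) = 31/8, y(2) = 1921/496

f'(y) = 2y.
f(4) = 1, f'(4) = 8, so y(1) = 4 - 1/8 = 31/8.
f(31/8) = 1/64, f'(31/8) = 31/4, so y(2) = (31/8) - (1/64)/(31/4) = 1921/496.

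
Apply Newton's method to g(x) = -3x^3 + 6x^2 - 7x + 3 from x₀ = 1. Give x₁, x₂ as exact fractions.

x₁ = 3/4, x₂ = 69/98

g'(x) = -9x^2 + 12x - 7.
g(1) = -1, g'(1) = -4, so x₁ = 1 - (-1)/(-4) = 3/4.
g(3/4) = -9/64, g'(3/4) = -49/16, so x₂ = (3/4) - (-9/64)/(-49/16) = 69/98.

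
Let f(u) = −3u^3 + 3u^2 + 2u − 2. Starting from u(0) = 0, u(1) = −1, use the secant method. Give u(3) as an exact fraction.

−23/31

f(0) = −2, f(−1) = 2. u(2) = (−1) − 2·((−1) − 0)/(2 − (−2)) = −1/2.
f(−1) = 2, f(−1/2) = −15/8. u(3) = (−1/2) − (−15/8)·((−1/2) − (−1))/((−15/8) − 2) = −23/31.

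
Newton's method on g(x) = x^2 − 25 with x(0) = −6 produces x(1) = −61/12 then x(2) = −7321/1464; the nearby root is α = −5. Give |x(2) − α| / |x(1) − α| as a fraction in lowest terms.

1/122

x(1) − α = −61/12 − (−5) = −61/12 + 5 = −1/12, so |x(1) − α| = 1/12.
x(2) − α = −7321/1464 − (−5) = −7321/1464 + 5 = −1/1464, so |x(2) − α| = 1/1464.
Ratio = (1/1464) / (1/12) = 1/122.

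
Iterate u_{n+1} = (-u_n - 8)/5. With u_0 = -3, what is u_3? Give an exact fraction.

u_1 = (-(-3) - 8)/5 = -1.
u_2 = (-(-1) - 8)/5 = -7/5.
u_3 = (-(-7/5) - 8)/5 = -33/25.

-33/25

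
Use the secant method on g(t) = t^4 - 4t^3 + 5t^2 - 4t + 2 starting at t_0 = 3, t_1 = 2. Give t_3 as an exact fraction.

g(3) = 8, g(2) = -2. t_2 = 2 - (-2)·(2 - 3)/((-2) - 8) = 11/5.
g(2) = -2, g(11/5) = -1104/625. t_3 = (11/5) - (-1104/625)·((11/5) - 2)/((-1104/625) - (-2)) = 271/73.

271/73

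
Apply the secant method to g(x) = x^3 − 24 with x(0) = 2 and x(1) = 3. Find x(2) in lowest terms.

54/19

g(2) = −16, g(3) = 3. x(2) = 3 − 3·(3 − 2)/(3 − (−16)) = 54/19.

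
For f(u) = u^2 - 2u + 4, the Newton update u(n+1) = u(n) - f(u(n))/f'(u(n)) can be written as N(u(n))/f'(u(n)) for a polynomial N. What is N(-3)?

5

f'(u) = 2u - 2.
N(u) = u·f'(u) - f(u) = u·(2u - 2) - (u^2 - 2u + 4) = u^2 - 4.
N(-3) = 5.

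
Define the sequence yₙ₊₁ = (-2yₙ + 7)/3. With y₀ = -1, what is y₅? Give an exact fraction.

y₁ = (-2·(-1) + 7)/3 = 3.
y₂ = (-2·3 + 7)/3 = 1/3.
y₃ = (-2·(1/3) + 7)/3 = 19/9.
y₄ = (-2·(19/9) + 7)/3 = 25/27.
y₅ = (-2·(25/27) + 7)/3 = 139/81.

139/81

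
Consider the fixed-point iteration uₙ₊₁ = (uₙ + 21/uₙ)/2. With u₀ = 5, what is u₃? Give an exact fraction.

277727/60605

u₁ = (5 + 21/5)/2 = 23/5.
u₂ = (23/5 + 21/(23/5))/2 = 527/115.
u₃ = (527/115 + 21/(527/115))/2 = 277727/60605.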